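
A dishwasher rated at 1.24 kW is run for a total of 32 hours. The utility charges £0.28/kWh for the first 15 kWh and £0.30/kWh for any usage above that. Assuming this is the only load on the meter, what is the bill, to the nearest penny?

Energy = 1.24 kW × 32 h = 39.68 kWh
Tier 1 (0–15 kWh): 15 × £0.28 = £4.2
Above 15 kWh: 24.68 × £0.30 = £7.404
Bill = £11.60

£11.60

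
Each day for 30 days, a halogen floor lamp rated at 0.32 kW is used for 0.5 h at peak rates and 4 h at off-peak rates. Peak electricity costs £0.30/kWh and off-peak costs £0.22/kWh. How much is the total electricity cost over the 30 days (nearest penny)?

Peak energy = 0.32 kW × 0.5 h × 30 = 4.8 kWh
Off-peak energy = 0.32 kW × 4 h × 30 = 38.4 kWh
Cost = 4.8 × £0.30 + 38.4 × £0.22 = £1.44 + £8.448 = £9.89

£9.89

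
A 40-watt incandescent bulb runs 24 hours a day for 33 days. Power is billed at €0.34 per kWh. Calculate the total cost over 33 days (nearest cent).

€10.77

Runtime = 24 h × 33 = 792 h
Energy = 0.04 kW × 792 h = 31.68 kWh
Cost = 31.68 kWh × €0.34/kWh = €10.77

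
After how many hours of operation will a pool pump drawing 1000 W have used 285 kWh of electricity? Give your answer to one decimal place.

285.0 h

Hours = 285 kWh ÷ 1 kW = 285.0 h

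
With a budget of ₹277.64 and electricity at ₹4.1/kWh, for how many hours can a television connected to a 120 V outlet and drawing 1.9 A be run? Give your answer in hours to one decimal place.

Power = 1.9 A × 120 V = 228 W = 0.228 kW
Energy available = ₹277.64 ÷ ₹4.1/kWh = 67.7171 kWh
Hours = 67.7171 kWh ÷ 0.228 kW = 297.0 h

297.0 h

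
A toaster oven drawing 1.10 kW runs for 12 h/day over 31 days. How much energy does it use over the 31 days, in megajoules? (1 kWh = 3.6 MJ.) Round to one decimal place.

Runtime = 12 h/day × 31 days = 372 h
Energy = 1.1 kW × 372 h = 409.2 kWh
= 409.2 × 3.6 MJ = 1473.1 MJ

1473.1 MJ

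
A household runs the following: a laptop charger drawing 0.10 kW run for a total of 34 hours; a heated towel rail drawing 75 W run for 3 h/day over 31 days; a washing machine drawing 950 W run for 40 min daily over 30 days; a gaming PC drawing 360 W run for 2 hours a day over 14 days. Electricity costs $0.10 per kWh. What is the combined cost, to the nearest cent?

laptop charger: 0.1 kW × 34 h = 3.4 kWh
heated towel rail: Runtime = 3 h/day × 31 days = 93 h
heated towel rail: 0.075 kW × 93 h = 6.975 kWh
washing machine: Runtime = 40 min × 30 = 1200 min = 20 h
washing machine: 0.95 kW × 20 h = 19 kWh
gaming PC: Runtime = 2 h/day × 14 days = 28 h
gaming PC: 0.36 kW × 28 h = 10.08 kWh
Total energy = 39.455 kWh
Cost = 39.455 × $0.10 = $3.95

$3.95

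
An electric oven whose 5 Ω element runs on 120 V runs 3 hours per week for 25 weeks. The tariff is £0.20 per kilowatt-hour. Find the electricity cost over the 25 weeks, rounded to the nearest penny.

£43.20

Power = V²/R = 120²/5 = 2880 W = 2.88 kW
Runtime = 3 h/week × 25 weeks = 75 h
Energy = 2.88 kW × 75 h = 216 kWh
Cost = 216 kWh × £0.20/kWh = £43.20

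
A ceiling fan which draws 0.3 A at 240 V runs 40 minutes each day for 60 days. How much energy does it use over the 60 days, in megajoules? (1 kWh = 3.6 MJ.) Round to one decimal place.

Power = 0.3 A × 240 V = 72 W = 0.072 kW
Runtime = 40 min × 60 = 2400 min = 40 h
Energy = 0.072 kW × 40 h = 2.88 kWh
= 2.88 × 3.6 MJ = 10.4 MJ

10.4 MJ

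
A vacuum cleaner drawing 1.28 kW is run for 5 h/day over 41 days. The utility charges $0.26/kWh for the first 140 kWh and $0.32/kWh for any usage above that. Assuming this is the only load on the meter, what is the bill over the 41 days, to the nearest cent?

$75.57

Runtime = 5 h/day × 41 days = 205 h
Energy = 1.28 kW × 205 h = 262.4 kWh
Tier 1 (0–140 kWh): 140 × $0.26 = $36.4
Above 140 kWh: 122.4 × $0.32 = $39.168
Bill = $75.57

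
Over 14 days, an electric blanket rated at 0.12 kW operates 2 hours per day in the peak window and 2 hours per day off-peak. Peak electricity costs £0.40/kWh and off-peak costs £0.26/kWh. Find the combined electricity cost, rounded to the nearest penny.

£2.22

Peak energy = 0.12 kW × 2 h × 14 = 3.36 kWh
Off-peak energy = 0.12 kW × 2 h × 14 = 3.36 kWh
Cost = 3.36 × £0.40 + 3.36 × £0.26 = £1.344 + £0.8736 = £2.22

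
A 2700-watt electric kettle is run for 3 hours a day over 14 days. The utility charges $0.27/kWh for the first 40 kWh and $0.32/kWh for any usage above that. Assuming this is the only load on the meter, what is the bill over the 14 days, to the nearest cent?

Runtime = 3 h/day × 14 days = 42 h
Energy = 2.7 kW × 42 h = 113.4 kWh
Tier 1 (0–40 kWh): 40 × $0.27 = $10.8
Above 40 kWh: 73.4 × $0.32 = $23.488
Bill = $34.29

$34.29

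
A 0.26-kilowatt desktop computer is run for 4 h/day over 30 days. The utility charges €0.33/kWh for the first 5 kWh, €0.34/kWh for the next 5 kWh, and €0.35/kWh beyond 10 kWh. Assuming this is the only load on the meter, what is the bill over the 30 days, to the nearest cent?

€10.77

Runtime = 4 h/day × 30 days = 120 h
Energy = 0.26 kW × 120 h = 31.2 kWh
Tier 1 (0–5 kWh): 5 × €0.33 = €1.65
Tier 2 (5–10 kWh): 5 × €0.34 = €1.7
Above 10 kWh: 21.2 × €0.35 = €7.42
Bill = €10.77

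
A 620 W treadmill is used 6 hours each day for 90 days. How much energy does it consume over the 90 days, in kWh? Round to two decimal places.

334.80 kWh

Runtime = 6 h/day × 90 days = 540 h
Energy = 0.62 kW × 540 h = 334.8 kWh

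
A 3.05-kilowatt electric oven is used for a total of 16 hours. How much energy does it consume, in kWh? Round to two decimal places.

48.80 kWh

Energy = 3.05 kW × 16 h = 48.8 kWh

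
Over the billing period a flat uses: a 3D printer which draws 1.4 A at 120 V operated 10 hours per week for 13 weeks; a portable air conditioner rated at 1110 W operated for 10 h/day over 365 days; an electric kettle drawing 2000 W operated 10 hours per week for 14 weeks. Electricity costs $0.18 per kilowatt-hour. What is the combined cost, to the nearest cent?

$783.60

3D printer: Power = 1.4 A × 120 V = 168 W = 0.168 kW
3D printer: Runtime = 10 h/week × 13 weeks = 130 h
3D printer: 0.168 kW × 130 h = 21.84 kWh
portable air conditioner: Runtime = 10 h/day × 365 days = 3650 h
portable air conditioner: 1.11 kW × 3650 h = 4051.5 kWh
electric kettle: Runtime = 10 h/week × 14 weeks = 140 h
electric kettle: 2 kW × 140 h = 280 kWh
Total energy = 4353.34 kWh
Cost = 4353.34 × $0.18 = $783.60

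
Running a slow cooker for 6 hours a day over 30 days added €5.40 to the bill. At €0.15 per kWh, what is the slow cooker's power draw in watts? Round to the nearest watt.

Energy = €5.40 ÷ €0.15/kWh = 36 kWh
Runtime = 6 h/day × 30 days = 180 h
Power = 36 kWh ÷ 180 h = 0.2 kW = 200 W

200 W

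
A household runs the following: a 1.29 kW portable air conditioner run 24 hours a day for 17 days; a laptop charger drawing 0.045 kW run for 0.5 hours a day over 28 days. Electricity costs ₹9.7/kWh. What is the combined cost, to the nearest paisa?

portable air conditioner: Runtime = 24 h × 17 = 408 h
portable air conditioner: 1.29 kW × 408 h = 526.32 kWh
laptop charger: Runtime = 0.5 h/day × 28 days = 14 h
laptop charger: 0.045 kW × 14 h = 0.63 kWh
Total energy = 526.95 kWh
Cost = 526.95 × ₹9.7 = ₹5111.42

₹5111.42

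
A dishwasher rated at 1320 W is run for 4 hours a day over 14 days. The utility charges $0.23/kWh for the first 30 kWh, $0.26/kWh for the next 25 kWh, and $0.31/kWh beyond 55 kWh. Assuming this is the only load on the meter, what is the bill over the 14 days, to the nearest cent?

$19.27

Runtime = 4 h/day × 14 days = 56 h
Energy = 1.32 kW × 56 h = 73.92 kWh
Tier 1 (0–30 kWh): 30 × $0.23 = $6.9
Tier 2 (30–55 kWh): 25 × $0.26 = $6.5
Above 55 kWh: 18.92 × $0.31 = $5.8652
Bill = $19.27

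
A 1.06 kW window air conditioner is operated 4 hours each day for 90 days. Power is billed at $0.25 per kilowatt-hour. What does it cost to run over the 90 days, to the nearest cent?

Runtime = 4 h/day × 90 days = 360 h
Energy = 1.06 kW × 360 h = 381.6 kWh
Cost = 381.6 kWh × $0.25/kWh = $95.40

$95.40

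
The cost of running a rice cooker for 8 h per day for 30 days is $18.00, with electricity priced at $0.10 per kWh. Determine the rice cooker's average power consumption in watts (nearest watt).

Energy = $18.00 ÷ $0.10/kWh = 180 kWh
Runtime = 8 h/day × 30 days = 240 h
Power = 180 kWh ÷ 240 h = 0.75 kW = 750 W

750 W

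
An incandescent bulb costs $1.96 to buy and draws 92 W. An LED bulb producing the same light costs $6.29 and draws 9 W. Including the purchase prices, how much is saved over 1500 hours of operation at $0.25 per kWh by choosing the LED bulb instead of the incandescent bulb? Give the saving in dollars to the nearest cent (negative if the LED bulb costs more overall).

$26.80

incandescent bulb: $1.96 + (92/1000) kW × 1500 h × $0.25 = $1.96 + $34.5 = $36.46
LED bulb: $6.29 + (9/1000) kW × 1500 h × $0.25 = $6.29 + $3.375 = $9.665
Saving = $36.46 − $9.665 = $26.795 → $26.80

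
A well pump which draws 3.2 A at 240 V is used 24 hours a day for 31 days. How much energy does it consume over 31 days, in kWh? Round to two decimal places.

571.39 kWh

Power = 3.2 A × 240 V = 768 W = 0.768 kW
Runtime = 24 h × 31 = 744 h
Energy = 0.768 kW × 744 h = 571.392 kWh ≈ 571.39 kWh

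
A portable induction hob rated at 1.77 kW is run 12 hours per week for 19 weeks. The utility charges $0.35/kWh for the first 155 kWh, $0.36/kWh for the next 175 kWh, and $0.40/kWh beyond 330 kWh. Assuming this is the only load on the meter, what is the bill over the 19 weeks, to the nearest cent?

$146.67

Runtime = 12 h/week × 19 weeks = 228 h
Energy = 1.77 kW × 228 h = 403.56 kWh
Tier 1 (0–155 kWh): 155 × $0.35 = $54.25
Tier 2 (155–330 kWh): 175 × $0.36 = $63
Above 330 kWh: 73.56 × $0.40 = $29.424
Bill = $146.67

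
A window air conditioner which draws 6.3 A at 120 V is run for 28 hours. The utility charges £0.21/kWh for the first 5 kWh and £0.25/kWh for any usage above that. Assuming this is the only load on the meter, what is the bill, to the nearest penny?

Power = 6.3 A × 120 V = 756 W = 0.756 kW
Energy = 0.756 kW × 28 h = 21.168 kWh
Tier 1 (0–5 kWh): 5 × £0.21 = £1.05
Above 5 kWh: 16.168 × £0.25 = £4.042
Bill = £5.09

£5.09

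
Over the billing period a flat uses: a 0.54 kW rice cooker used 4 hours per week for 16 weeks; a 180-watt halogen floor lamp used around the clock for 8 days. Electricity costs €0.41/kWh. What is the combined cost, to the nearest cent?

rice cooker: Runtime = 4 h/week × 16 weeks = 64 h
rice cooker: 0.54 kW × 64 h = 34.56 kWh
halogen floor lamp: Runtime = 24 h × 8 = 192 h
halogen floor lamp: 0.18 kW × 192 h = 34.56 kWh
Total energy = 69.12 kWh
Cost = 69.12 × €0.41 = €28.34

€28.34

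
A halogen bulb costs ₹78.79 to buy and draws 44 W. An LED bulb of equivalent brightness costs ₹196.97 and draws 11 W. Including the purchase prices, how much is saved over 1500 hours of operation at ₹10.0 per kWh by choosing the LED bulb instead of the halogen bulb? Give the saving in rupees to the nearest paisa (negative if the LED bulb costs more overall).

halogen bulb: ₹78.79 + (44/1000) kW × 1500 h × ₹10.0 = ₹78.79 + ₹660 = ₹738.79
LED bulb: ₹196.97 + (11/1000) kW × 1500 h × ₹10.0 = ₹196.97 + ₹165 = ₹361.97
Saving = ₹738.79 − ₹361.97 = ₹376.82

₹376.82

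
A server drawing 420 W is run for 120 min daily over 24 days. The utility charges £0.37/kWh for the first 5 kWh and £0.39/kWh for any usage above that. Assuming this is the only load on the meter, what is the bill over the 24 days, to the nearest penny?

Runtime = 120 min × 24 = 2880 min = 48 h
Energy = 0.42 kW × 48 h = 20.16 kWh
Tier 1 (0–5 kWh): 5 × £0.37 = £1.85
Above 5 kWh: 15.16 × £0.39 = £5.9124
Bill = £7.76

£7.76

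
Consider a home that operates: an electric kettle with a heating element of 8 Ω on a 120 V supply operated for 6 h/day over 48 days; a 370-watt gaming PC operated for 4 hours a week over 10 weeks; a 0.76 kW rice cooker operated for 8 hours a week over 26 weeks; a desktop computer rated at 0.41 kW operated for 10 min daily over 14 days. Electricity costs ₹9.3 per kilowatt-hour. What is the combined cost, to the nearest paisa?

₹6437.80

electric kettle: Power = V²/R = 120²/8 = 1800 W = 1.8 kW
electric kettle: Runtime = 6 h/day × 48 days = 288 h
electric kettle: 1.8 kW × 288 h = 518.4 kWh
gaming PC: Runtime = 4 h/week × 10 weeks = 40 h
gaming PC: 0.37 kW × 40 h = 14.8 kWh
rice cooker: Runtime = 8 h/week × 26 weeks = 208 h
rice cooker: 0.76 kW × 208 h = 158.08 kWh
desktop computer: Runtime = 10 min × 14 = 140 min = 2.333333… h
desktop computer: 0.41 kW × 2.333333… h = 0.956666… kWh
Total energy = 692.236666… kWh
Cost = 692.236666… × ₹9.3 = ₹6437.80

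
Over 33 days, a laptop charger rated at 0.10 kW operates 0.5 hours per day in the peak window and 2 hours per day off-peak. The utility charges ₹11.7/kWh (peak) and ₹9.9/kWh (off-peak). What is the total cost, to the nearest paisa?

₹84.65

Peak energy = 0.1 kW × 0.5 h × 33 = 1.65 kWh
Off-peak energy = 0.1 kW × 2 h × 33 = 6.6 kWh
Cost = 1.65 × ₹11.7 + 6.6 × ₹9.9 = ₹19.305 + ₹65.34 = ₹84.65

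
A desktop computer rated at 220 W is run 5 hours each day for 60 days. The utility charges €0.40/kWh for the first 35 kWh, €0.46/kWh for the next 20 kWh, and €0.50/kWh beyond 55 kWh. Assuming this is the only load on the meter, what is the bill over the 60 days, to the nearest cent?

Runtime = 5 h/day × 60 days = 300 h
Energy = 0.22 kW × 300 h = 66 kWh
Tier 1 (0–35 kWh): 35 × €0.40 = €14
Tier 2 (35–55 kWh): 20 × €0.46 = €9.2
Above 55 kWh: 11 × €0.50 = €5.5
Bill = €28.70

€28.70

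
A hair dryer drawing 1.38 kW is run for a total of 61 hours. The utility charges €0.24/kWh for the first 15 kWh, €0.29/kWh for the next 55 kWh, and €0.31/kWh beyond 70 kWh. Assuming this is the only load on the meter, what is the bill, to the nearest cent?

Energy = 1.38 kW × 61 h = 84.18 kWh
Tier 1 (0–15 kWh): 15 × €0.24 = €3.6
Tier 2 (15–70 kWh): 55 × €0.29 = €15.95
Above 70 kWh: 14.18 × €0.31 = €4.3958
Bill = €23.95

€23.95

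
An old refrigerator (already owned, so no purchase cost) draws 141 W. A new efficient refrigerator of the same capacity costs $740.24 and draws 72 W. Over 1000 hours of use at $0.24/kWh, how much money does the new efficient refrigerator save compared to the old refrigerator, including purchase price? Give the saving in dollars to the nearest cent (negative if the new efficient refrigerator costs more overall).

old refrigerator: $0.00 + (141/1000) kW × 1000 h × $0.24 = $0.00 + $33.84 = $33.84
new efficient refrigerator: $740.24 + (72/1000) kW × 1000 h × $0.24 = $740.24 + $17.28 = $757.52
Saving = $33.84 − $757.52 = −$723.68

-$723.68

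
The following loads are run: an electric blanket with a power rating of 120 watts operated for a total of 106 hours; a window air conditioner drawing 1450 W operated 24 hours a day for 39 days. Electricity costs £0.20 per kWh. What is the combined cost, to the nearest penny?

electric blanket: 0.12 kW × 106 h = 12.72 kWh
window air conditioner: Runtime = 24 h × 39 = 936 h
window air conditioner: 1.45 kW × 936 h = 1357.2 kWh
Total energy = 1369.92 kWh
Cost = 1369.92 × £0.20 = £273.98

£273.98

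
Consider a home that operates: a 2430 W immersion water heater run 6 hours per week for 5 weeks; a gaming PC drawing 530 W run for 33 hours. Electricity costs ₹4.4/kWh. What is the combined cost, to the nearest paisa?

immersion water heater: Runtime = 6 h/week × 5 weeks = 30 h
immersion water heater: 2.43 kW × 30 h = 72.9 kWh
gaming PC: 0.53 kW × 33 h = 17.49 kWh
Total energy = 90.39 kWh
Cost = 90.39 × ₹4.4 = ₹397.72

₹397.72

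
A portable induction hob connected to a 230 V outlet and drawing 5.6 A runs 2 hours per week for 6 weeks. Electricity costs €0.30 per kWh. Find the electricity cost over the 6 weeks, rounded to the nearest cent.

Power = 5.6 A × 230 V = 1288 W = 1.288 kW
Runtime = 2 h/week × 6 weeks = 12 h
Energy = 1.288 kW × 12 h = 15.456 kWh
Cost = 15.456 kWh × €0.30/kWh = €4.64

€4.64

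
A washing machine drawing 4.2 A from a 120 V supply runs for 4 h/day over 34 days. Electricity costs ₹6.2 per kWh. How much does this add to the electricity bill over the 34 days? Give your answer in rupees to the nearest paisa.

₹424.97

Power = 4.2 A × 120 V = 504 W = 0.504 kW
Runtime = 4 h/day × 34 days = 136 h
Energy = 0.504 kW × 136 h = 68.544 kWh
Cost = 68.544 kWh × ₹6.2/kWh = ₹424.97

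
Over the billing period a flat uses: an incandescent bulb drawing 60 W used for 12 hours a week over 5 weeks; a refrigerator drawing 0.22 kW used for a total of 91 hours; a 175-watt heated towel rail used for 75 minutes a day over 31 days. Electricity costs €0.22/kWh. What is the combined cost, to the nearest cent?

€6.69

incandescent bulb: Runtime = 12 h/week × 5 weeks = 60 h
incandescent bulb: 0.06 kW × 60 h = 3.6 kWh
refrigerator: 0.22 kW × 91 h = 20.02 kWh
heated towel rail: Runtime = 75 min × 31 = 2325 min = 38.75 h
heated towel rail: 0.175 kW × 38.75 h = 6.78125 kWh
Total energy = 30.40125 kWh
Cost = 30.40125 × €0.22 = €6.69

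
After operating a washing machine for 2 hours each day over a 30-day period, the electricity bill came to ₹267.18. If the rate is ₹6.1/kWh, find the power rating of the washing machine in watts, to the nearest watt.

730 W

Energy = ₹267.18 ÷ ₹6.1/kWh = 43.8 kWh
Runtime = 2 h/day × 30 days = 60 h
Power = 43.8 kWh ÷ 60 h = 0.73 kW = 730 W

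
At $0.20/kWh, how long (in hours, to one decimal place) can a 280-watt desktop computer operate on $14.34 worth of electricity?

256.1 h

Energy available = $14.34 ÷ $0.20/kWh = 71.7 kWh
Hours = 71.7 kWh ÷ 0.28 kW = 256.1 h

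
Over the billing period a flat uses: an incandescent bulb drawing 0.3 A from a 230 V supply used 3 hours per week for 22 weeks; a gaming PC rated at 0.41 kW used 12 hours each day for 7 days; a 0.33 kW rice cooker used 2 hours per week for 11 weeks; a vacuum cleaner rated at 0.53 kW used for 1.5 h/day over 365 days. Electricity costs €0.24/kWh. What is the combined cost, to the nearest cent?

€80.74

incandescent bulb: Power = 0.3 A × 230 V = 69 W = 0.069 kW
incandescent bulb: Runtime = 3 h/week × 22 weeks = 66 h
incandescent bulb: 0.069 kW × 66 h = 4.554 kWh
gaming PC: Runtime = 12 h/day × 7 days = 84 h
gaming PC: 0.41 kW × 84 h = 34.44 kWh
rice cooker: Runtime = 2 h/week × 11 weeks = 22 h
rice cooker: 0.33 kW × 22 h = 7.26 kWh
vacuum cleaner: Runtime = 1.5 h/day × 365 days = 547.5 h
vacuum cleaner: 0.53 kW × 547.5 h = 290.175 kWh
Total energy = 336.429 kWh
Cost = 336.429 × €0.24 = €80.74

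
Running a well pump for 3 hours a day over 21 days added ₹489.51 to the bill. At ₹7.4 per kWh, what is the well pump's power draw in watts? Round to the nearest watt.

1050 W

Energy = ₹489.51 ÷ ₹7.4/kWh = 66.15 kWh
Runtime = 3 h/day × 21 days = 63 h
Power = 66.15 kWh ÷ 63 h = 1.05 kW = 1050 W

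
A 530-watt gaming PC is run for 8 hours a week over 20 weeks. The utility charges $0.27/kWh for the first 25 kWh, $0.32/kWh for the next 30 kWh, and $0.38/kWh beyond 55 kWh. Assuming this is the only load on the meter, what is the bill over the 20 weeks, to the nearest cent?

$27.67

Runtime = 8 h/week × 20 weeks = 160 h
Energy = 0.53 kW × 160 h = 84.8 kWh
Tier 1 (0–25 kWh): 25 × $0.27 = $6.75
Tier 2 (25–55 kWh): 30 × $0.32 = $9.6
Above 55 kWh: 29.8 × $0.38 = $11.324
Bill = $27.67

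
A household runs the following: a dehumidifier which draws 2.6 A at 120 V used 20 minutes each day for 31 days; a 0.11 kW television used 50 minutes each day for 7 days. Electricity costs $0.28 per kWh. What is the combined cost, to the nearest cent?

dehumidifier: Power = 2.6 A × 120 V = 312 W = 0.312 kW
dehumidifier: Runtime = 20 min × 31 = 620 min = 10.333333… h
dehumidifier: 0.312 kW × 10.333333… h = 3.224 kWh
television: Runtime = 50 min × 7 = 350 min = 5.833333… h
television: 0.11 kW × 5.833333… h = 0.641666… kWh
Total energy = 3.865666… kWh
Cost = 3.865666… × $0.28 = $1.08

$1.08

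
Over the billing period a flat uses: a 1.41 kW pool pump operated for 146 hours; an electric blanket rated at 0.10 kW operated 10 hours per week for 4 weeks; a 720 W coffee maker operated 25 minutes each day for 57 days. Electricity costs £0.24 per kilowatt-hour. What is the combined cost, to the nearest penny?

£54.47

pool pump: 1.41 kW × 146 h = 205.86 kWh
electric blanket: Runtime = 10 h/week × 4 weeks = 40 h
electric blanket: 0.1 kW × 40 h = 4 kWh
coffee maker: Runtime = 25 min × 57 = 1425 min = 23.75 h
coffee maker: 0.72 kW × 23.75 h = 17.1 kWh
Total energy = 226.96 kWh
Cost = 226.96 × £0.24 = £54.47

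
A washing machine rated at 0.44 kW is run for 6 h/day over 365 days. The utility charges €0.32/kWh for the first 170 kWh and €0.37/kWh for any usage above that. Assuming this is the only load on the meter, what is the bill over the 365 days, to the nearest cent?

€348.03

Runtime = 6 h/day × 365 days = 2190 h
Energy = 0.44 kW × 2190 h = 963.6 kWh
Tier 1 (0–170 kWh): 170 × €0.32 = €54.4
Above 170 kWh: 793.6 × €0.37 = €293.632
Bill = €348.03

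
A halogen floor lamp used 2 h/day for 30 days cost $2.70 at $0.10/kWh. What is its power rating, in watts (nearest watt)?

Energy = $2.70 ÷ $0.10/kWh = 27 kWh
Runtime = 2 h/day × 30 days = 60 h
Power = 27 kWh ÷ 60 h = 0.45 kW = 450 W

450 W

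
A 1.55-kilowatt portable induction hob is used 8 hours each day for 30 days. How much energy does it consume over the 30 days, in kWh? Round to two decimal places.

372.00 kWh

Runtime = 8 h/day × 30 days = 240 h
Energy = 1.55 kW × 240 h = 372 kWh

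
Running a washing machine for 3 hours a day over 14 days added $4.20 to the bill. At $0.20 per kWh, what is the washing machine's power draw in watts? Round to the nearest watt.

500 W

Energy = $4.20 ÷ $0.20/kWh = 21 kWh
Runtime = 3 h/day × 14 days = 42 h
Power = 21 kWh ÷ 42 h = 0.5 kW = 500 W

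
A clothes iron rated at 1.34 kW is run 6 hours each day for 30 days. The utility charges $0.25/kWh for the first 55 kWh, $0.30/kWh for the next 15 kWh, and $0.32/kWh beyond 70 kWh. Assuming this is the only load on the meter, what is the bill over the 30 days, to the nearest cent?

Runtime = 6 h/day × 30 days = 180 h
Energy = 1.34 kW × 180 h = 241.2 kWh
Tier 1 (0–55 kWh): 55 × $0.25 = $13.75
Tier 2 (55–70 kWh): 15 × $0.30 = $4.5
Above 70 kWh: 171.2 × $0.32 = $54.784
Bill = $73.03

$73.03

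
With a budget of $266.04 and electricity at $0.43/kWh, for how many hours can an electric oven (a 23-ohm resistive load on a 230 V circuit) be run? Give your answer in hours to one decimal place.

Power = V²/R = 230²/23 = 2300 W = 2.3 kW
Energy available = $266.04 ÷ $0.43/kWh = 618.6977 kWh
Hours = 618.6977 kWh ÷ 2.3 kW = 269.0 h

269.0 h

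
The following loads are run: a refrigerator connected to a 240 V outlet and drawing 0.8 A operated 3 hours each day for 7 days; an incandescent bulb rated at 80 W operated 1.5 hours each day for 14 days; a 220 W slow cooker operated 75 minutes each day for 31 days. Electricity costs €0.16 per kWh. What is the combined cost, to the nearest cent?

€2.28

refrigerator: Power = 0.8 A × 240 V = 192 W = 0.192 kW
refrigerator: Runtime = 3 h/day × 7 days = 21 h
refrigerator: 0.192 kW × 21 h = 4.032 kWh
incandescent bulb: Runtime = 1.5 h/day × 14 days = 21 h
incandescent bulb: 0.08 kW × 21 h = 1.68 kWh
slow cooker: Runtime = 75 min × 31 = 2325 min = 38.75 h
slow cooker: 0.22 kW × 38.75 h = 8.525 kWh
Total energy = 14.237 kWh
Cost = 14.237 × €0.16 = €2.28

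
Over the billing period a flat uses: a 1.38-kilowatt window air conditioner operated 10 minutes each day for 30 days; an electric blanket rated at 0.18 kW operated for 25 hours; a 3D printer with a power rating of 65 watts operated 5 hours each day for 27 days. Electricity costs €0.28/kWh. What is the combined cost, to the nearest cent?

window air conditioner: Runtime = 10 min × 30 = 300 min = 5 h
window air conditioner: 1.38 kW × 5 h = 6.9 kWh
electric blanket: 0.18 kW × 25 h = 4.5 kWh
3D printer: Runtime = 5 h/day × 27 days = 135 h
3D printer: 0.065 kW × 135 h = 8.775 kWh
Total energy = 20.175 kWh
Cost = 20.175 × €0.28 = €5.65

€5.65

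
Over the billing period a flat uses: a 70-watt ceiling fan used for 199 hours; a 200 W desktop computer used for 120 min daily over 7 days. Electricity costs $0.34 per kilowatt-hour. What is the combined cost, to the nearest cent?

$5.69

ceiling fan: 0.07 kW × 199 h = 13.93 kWh
desktop computer: Runtime = 120 min × 7 = 840 min = 14 h
desktop computer: 0.2 kW × 14 h = 2.8 kWh
Total energy = 16.73 kWh
Cost = 16.73 × $0.34 = $5.69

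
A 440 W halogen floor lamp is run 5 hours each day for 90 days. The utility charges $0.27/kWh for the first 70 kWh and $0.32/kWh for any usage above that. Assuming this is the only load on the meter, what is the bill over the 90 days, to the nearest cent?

Runtime = 5 h/day × 90 days = 450 h
Energy = 0.44 kW × 450 h = 198 kWh
Tier 1 (0–70 kWh): 70 × $0.27 = $18.9
Above 70 kWh: 128 × $0.32 = $40.96
Bill = $59.86

$59.86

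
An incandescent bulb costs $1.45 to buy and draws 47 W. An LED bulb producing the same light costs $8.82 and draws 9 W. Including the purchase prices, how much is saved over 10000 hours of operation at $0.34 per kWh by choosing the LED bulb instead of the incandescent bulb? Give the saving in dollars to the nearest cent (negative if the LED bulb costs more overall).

incandescent bulb: $1.45 + (47/1000) kW × 10000 h × $0.34 = $1.45 + $159.8 = $161.25
LED bulb: $8.82 + (9/1000) kW × 10000 h × $0.34 = $8.82 + $30.6 = $39.42
Saving = $161.25 − $39.42 = $121.83

$121.83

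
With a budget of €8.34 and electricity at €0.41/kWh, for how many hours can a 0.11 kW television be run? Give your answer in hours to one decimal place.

184.9 h

Energy available = €8.34 ÷ €0.41/kWh = 20.3415 kWh
Hours = 20.3415 kWh ÷ 0.11 kW = 184.9 h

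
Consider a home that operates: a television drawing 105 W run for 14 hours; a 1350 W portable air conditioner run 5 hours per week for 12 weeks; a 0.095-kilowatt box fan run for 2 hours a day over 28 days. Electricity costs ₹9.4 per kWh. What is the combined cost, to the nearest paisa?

television: 0.105 kW × 14 h = 1.47 kWh
portable air conditioner: Runtime = 5 h/week × 12 weeks = 60 h
portable air conditioner: 1.35 kW × 60 h = 81 kWh
box fan: Runtime = 2 h/day × 28 days = 56 h
box fan: 0.095 kW × 56 h = 5.32 kWh
Total energy = 87.79 kWh
Cost = 87.79 × ₹9.4 = ₹825.23

₹825.23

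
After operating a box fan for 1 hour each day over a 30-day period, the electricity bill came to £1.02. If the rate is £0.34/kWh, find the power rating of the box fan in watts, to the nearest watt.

100 W

Energy = £1.02 ÷ £0.34/kWh = 3 kWh
Runtime = 1 h/day × 30 days = 30 h
Power = 3 kWh ÷ 30 h = 0.1 kW = 100 W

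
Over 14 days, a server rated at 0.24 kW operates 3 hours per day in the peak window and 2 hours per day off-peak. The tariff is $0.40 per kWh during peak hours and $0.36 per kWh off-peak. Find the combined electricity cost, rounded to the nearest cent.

Peak energy = 0.24 kW × 3 h × 14 = 10.08 kWh
Off-peak energy = 0.24 kW × 2 h × 14 = 6.72 kWh
Cost = 10.08 × $0.40 + 6.72 × $0.36 = $4.032 + $2.4192 = $6.45

$6.45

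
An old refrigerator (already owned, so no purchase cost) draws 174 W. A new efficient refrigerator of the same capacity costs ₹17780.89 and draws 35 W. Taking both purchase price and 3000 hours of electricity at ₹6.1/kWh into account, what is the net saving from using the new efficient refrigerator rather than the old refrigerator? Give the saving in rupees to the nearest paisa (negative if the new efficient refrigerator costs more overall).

-₹15237.19

old refrigerator: ₹0.00 + (174/1000) kW × 3000 h × ₹6.1 = ₹0.00 + ₹3184.2 = ₹3184.2
new efficient refrigerator: ₹17780.89 + (35/1000) kW × 3000 h × ₹6.1 = ₹17780.89 + ₹640.5 = ₹18421.39
Saving = ₹3184.2 − ₹18421.39 = −₹15237.19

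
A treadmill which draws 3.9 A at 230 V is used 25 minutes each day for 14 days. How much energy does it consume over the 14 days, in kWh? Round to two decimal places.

Power = 3.9 A × 230 V = 897 W = 0.897 kW
Runtime = 25 min × 14 = 350 min = 5.833333… h
Energy = 0.897 kW × 5.833333… h = 5.2325 kWh ≈ 5.23 kWh

5.23 kWh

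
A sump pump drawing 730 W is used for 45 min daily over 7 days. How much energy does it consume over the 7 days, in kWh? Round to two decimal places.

3.83 kWh

Runtime = 45 min × 7 = 315 min = 5.25 h
Energy = 0.73 kW × 5.25 h = 3.8325 kWh ≈ 3.83 kWh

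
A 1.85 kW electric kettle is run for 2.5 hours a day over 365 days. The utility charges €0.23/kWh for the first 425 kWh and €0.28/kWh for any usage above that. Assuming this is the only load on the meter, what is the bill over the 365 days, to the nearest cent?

€451.43

Runtime = 2.5 h/day × 365 days = 912.5 h
Energy = 1.85 kW × 912.5 h = 1688.125 kWh
Tier 1 (0–425 kWh): 425 × €0.23 = €97.75
Above 425 kWh: 1263.125 × €0.28 = €353.675
Bill = €451.43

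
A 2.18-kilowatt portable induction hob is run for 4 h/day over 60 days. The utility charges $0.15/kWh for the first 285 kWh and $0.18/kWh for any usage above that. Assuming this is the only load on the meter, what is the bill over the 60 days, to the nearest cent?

Runtime = 4 h/day × 60 days = 240 h
Energy = 2.18 kW × 240 h = 523.2 kWh
Tier 1 (0–285 kWh): 285 × $0.15 = $42.75
Above 285 kWh: 238.2 × $0.18 = $42.876
Bill = $85.63

$85.63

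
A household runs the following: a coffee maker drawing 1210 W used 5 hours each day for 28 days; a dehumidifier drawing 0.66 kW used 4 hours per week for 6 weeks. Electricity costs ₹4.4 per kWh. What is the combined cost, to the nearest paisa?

coffee maker: Runtime = 5 h/day × 28 days = 140 h
coffee maker: 1.21 kW × 140 h = 169.4 kWh
dehumidifier: Runtime = 4 h/week × 6 weeks = 24 h
dehumidifier: 0.66 kW × 24 h = 15.84 kWh
Total energy = 185.24 kWh
Cost = 185.24 × ₹4.4 = ₹815.06

₹815.06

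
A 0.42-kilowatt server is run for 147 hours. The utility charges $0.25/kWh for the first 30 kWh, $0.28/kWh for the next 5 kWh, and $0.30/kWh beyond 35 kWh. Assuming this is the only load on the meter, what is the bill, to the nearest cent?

Energy = 0.42 kW × 147 h = 61.74 kWh
Tier 1 (0–30 kWh): 30 × $0.25 = $7.5
Tier 2 (30–35 kWh): 5 × $0.28 = $1.4
Above 35 kWh: 26.74 × $0.30 = $8.022
Bill = $16.92

$16.92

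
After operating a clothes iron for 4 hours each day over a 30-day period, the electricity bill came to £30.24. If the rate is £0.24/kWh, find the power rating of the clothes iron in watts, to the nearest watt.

1050 W

Energy = £30.24 ÷ £0.24/kWh = 126 kWh
Runtime = 4 h/day × 30 days = 120 h
Power = 126 kWh ÷ 120 h = 1.05 kW = 1050 W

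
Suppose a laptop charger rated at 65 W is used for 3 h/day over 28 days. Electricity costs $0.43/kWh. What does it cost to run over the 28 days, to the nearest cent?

$2.35

Runtime = 3 h/day × 28 days = 84 h
Energy = 0.065 kW × 84 h = 5.46 kWh
Cost = 5.46 kWh × $0.43/kWh = $2.35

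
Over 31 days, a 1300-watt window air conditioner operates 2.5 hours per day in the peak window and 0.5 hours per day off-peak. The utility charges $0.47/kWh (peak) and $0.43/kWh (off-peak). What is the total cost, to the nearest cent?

Peak energy = 1.3 kW × 2.5 h × 31 = 100.75 kWh
Off-peak energy = 1.3 kW × 0.5 h × 31 = 20.15 kWh
Cost = 100.75 × $0.47 + 20.15 × $0.43 = $47.3525 + $8.6645 = $56.02

$56.02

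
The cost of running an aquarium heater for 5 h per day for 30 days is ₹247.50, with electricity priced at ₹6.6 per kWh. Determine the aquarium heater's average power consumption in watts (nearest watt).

Energy = ₹247.50 ÷ ₹6.6/kWh = 37.5 kWh
Runtime = 5 h/day × 30 days = 150 h
Power = 37.5 kWh ÷ 150 h = 0.25 kW = 250 W

250 W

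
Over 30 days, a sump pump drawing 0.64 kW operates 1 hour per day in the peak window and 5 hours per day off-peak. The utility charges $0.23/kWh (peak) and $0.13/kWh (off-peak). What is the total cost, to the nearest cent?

Peak energy = 0.64 kW × 1 h × 30 = 19.2 kWh
Off-peak energy = 0.64 kW × 5 h × 30 = 96 kWh
Cost = 19.2 × $0.23 + 96 × $0.13 = $4.416 + $12.48 = $16.90

$16.90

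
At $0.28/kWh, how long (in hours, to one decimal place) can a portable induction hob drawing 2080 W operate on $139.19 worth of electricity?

Energy available = $139.19 ÷ $0.28/kWh = 497.1071 kWh
Hours = 497.1071 kWh ÷ 2.08 kW = 239.0 h

239.0 h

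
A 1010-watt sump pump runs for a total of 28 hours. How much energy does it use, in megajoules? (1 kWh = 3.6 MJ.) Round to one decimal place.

Energy = 1.01 kW × 28 h = 28.28 kWh
= 28.28 × 3.6 MJ = 101.8 MJ

101.8 MJ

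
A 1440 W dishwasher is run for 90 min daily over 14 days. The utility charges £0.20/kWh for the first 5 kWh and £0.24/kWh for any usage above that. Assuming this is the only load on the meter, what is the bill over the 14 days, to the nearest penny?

Runtime = 90 min × 14 = 1260 min = 21 h
Energy = 1.44 kW × 21 h = 30.24 kWh
Tier 1 (0–5 kWh): 5 × £0.20 = £1
Above 5 kWh: 25.24 × £0.24 = £6.0576
Bill = £7.06

£7.06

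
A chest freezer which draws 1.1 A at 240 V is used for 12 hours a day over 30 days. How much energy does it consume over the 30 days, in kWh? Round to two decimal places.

95.04 kWh

Power = 1.1 A × 240 V = 264 W = 0.264 kW
Runtime = 12 h/day × 30 days = 360 h
Energy = 0.264 kW × 360 h = 95.04 kWh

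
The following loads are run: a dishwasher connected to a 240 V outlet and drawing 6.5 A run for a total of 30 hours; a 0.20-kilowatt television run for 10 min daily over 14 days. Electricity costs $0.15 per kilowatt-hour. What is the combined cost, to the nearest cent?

dishwasher: Power = 6.5 A × 240 V = 1560 W = 1.56 kW
dishwasher: 1.56 kW × 30 h = 46.8 kWh
television: Runtime = 10 min × 14 = 140 min = 2.333333… h
television: 0.2 kW × 2.333333… h = 0.466666… kWh
Total energy = 47.266666… kWh
Cost = 47.266666… × $0.15 = $7.09

$7.09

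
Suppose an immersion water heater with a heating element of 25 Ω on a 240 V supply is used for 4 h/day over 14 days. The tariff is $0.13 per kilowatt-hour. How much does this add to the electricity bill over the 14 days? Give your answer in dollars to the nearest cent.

$16.77

Power = V²/R = 240²/25 = 2304 W = 2.304 kW
Runtime = 4 h/day × 14 days = 56 h
Energy = 2.304 kW × 56 h = 129.024 kWh
Cost = 129.024 kWh × $0.13/kWh = $16.77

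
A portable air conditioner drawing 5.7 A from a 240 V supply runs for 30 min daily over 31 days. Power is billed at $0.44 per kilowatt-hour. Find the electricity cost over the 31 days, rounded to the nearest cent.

Power = 5.7 A × 240 V = 1368 W = 1.368 kW
Runtime = 30 min × 31 = 930 min = 15.5 h
Energy = 1.368 kW × 15.5 h = 21.204 kWh
Cost = 21.204 kWh × $0.44/kWh = $9.33

$9.33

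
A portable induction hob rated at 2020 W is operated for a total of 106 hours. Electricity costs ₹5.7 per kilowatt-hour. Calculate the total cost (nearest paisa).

₹1220.48

Energy = 2.02 kW × 106 h = 214.12 kWh
Cost = 214.12 kWh × ₹5.7/kWh = ₹1220.48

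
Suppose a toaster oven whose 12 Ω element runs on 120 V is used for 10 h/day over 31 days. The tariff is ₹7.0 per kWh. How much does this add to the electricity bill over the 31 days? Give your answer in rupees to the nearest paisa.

₹2604.00

Power = V²/R = 120²/12 = 1200 W = 1.2 kW
Runtime = 10 h/day × 31 days = 310 h
Energy = 1.2 kW × 310 h = 372 kWh
Cost = 372 kWh × ₹7.0/kWh = ₹2604.00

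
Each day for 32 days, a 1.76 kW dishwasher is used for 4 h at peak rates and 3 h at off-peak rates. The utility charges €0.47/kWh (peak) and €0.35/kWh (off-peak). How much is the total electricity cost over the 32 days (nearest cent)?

€165.02

Peak energy = 1.76 kW × 4 h × 32 = 225.28 kWh
Off-peak energy = 1.76 kW × 3 h × 32 = 168.96 kWh
Cost = 225.28 × €0.47 + 168.96 × €0.35 = €105.8816 + €59.136 = €165.02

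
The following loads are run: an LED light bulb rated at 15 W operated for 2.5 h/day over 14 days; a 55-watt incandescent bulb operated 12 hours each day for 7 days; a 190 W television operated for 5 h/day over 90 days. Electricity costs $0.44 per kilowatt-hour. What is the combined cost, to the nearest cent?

LED light bulb: Runtime = 2.5 h/day × 14 days = 35 h
LED light bulb: 0.015 kW × 35 h = 0.525 kWh
incandescent bulb: Runtime = 12 h/day × 7 days = 84 h
incandescent bulb: 0.055 kW × 84 h = 4.62 kWh
television: Runtime = 5 h/day × 90 days = 450 h
television: 0.19 kW × 450 h = 85.5 kWh
Total energy = 90.645 kWh
Cost = 90.645 × $0.44 = $39.88

$39.88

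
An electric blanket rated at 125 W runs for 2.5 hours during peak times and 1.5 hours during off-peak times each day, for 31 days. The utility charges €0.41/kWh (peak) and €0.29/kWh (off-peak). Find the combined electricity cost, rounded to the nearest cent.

€5.66

Peak energy = 0.125 kW × 2.5 h × 31 = 9.6875 kWh
Off-peak energy = 0.125 kW × 1.5 h × 31 = 5.8125 kWh
Cost = 9.6875 × €0.41 + 5.8125 × €0.29 = €3.971875 + €1.685625 = €5.66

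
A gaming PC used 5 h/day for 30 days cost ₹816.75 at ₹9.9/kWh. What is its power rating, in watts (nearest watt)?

Energy = ₹816.75 ÷ ₹9.9/kWh = 82.5 kWh
Runtime = 5 h/day × 30 days = 150 h
Power = 82.5 kWh ÷ 150 h = 0.55 kW = 550 W

550 W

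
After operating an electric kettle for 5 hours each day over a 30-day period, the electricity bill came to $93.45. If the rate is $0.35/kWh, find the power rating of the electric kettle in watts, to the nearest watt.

1780 W

Energy = $93.45 ÷ $0.35/kWh = 267 kWh
Runtime = 5 h/day × 30 days = 150 h
Power = 267 kWh ÷ 150 h = 1.78 kW = 1780 W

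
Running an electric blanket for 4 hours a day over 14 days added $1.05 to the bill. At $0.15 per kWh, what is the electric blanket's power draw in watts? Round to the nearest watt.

125 W

Energy = $1.05 ÷ $0.15/kWh = 7 kWh
Runtime = 4 h/day × 14 days = 56 h
Power = 7 kWh ÷ 56 h = 0.125 kW = 125 W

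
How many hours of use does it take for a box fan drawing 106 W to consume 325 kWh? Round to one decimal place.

Hours = 325 kWh ÷ 0.106 kW = 3066.0 h

3066.0 h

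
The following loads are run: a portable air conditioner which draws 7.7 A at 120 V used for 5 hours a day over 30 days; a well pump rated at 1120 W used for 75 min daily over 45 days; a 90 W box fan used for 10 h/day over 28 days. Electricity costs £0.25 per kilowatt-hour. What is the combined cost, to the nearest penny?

portable air conditioner: Power = 7.7 A × 120 V = 924 W = 0.924 kW
portable air conditioner: Runtime = 5 h/day × 30 days = 150 h
portable air conditioner: 0.924 kW × 150 h = 138.6 kWh
well pump: Runtime = 75 min × 45 = 3375 min = 56.25 h
well pump: 1.12 kW × 56.25 h = 63 kWh
box fan: Runtime = 10 h/day × 28 days = 280 h
box fan: 0.09 kW × 280 h = 25.2 kWh
Total energy = 226.8 kWh
Cost = 226.8 × £0.25 = £56.70

£56.70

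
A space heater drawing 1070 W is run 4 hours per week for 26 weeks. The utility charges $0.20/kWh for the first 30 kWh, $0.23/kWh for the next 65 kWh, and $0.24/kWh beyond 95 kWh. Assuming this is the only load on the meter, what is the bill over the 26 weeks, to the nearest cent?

$24.86

Runtime = 4 h/week × 26 weeks = 104 h
Energy = 1.07 kW × 104 h = 111.28 kWh
Tier 1 (0–30 kWh): 30 × $0.20 = $6
Tier 2 (30–95 kWh): 65 × $0.23 = $14.95
Above 95 kWh: 16.28 × $0.24 = $3.9072
Bill = $24.86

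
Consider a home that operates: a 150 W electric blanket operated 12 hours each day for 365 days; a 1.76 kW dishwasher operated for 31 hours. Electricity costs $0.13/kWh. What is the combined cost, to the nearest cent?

electric blanket: Runtime = 12 h/day × 365 days = 4380 h
electric blanket: 0.15 kW × 4380 h = 657 kWh
dishwasher: 1.76 kW × 31 h = 54.56 kWh
Total energy = 711.56 kWh
Cost = 711.56 × $0.13 = $92.50

$92.50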